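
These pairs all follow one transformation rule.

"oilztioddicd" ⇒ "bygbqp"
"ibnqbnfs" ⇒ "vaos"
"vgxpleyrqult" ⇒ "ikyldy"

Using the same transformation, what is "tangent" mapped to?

The pattern: shift every letter 13 places forward in the alphabet (wrapping around) — i.e. ROT13, then keep every other character starting from the first (positions 1st, 3rd, 5th, ...).
"tangent" → "gnatrag" → "garg".

garg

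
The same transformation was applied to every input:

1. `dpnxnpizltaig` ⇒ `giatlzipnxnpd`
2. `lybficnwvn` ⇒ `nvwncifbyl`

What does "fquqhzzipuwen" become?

What's happening: reverse the string.
So "fquqhzzipuwen" becomes "newupizzhquqf".

newupizzhquqf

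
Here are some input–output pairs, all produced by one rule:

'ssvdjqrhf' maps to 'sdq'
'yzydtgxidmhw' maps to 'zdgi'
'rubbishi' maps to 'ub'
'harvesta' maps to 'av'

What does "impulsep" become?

mu

What's happening: delete the last 3 characters, then keep every other character starting from the second (positions 2nd, 4th, 6th, ...).
So "impulsep" becomes "mu".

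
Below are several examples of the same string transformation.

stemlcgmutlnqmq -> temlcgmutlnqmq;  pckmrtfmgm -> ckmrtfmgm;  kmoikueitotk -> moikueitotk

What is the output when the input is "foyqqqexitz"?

What's happening: delete the first character.
For "foyqqqexitz" the result is "oyqqqexitz".

oyqqqexitz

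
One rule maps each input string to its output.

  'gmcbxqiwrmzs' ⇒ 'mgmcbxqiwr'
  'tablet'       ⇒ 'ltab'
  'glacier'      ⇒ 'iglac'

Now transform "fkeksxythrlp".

The rule is to delete the last 2 characters, then move the last character to the front.
For "fkeksxythrlp", step one produces "fkeksxythr"; step two turns that into "rfkeksxyth".

rfkeksxyth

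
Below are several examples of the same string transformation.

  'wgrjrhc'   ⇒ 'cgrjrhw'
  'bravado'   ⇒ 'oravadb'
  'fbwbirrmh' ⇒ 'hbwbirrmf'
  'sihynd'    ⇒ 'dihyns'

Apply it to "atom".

mtoa

In each case the input is transformed by: swap the first and last characters.
So "atom" becomes "mtoa".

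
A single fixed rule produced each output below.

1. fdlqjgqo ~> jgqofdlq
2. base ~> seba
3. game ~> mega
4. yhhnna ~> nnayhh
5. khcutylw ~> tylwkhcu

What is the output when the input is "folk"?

lkfo

The transformation: swap the front and back halves of the string.
On "folk" that produces "lkfo".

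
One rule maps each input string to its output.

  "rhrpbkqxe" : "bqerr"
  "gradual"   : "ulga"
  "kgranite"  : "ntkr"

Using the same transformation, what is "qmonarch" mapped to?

The transformation: keep every other character starting from the first (positions 1st, 3rd, 5th, ...), then move the first 2 characters to the end (rotate left by 2).
"qmonarch" → "qoac" → "acqo".

acqo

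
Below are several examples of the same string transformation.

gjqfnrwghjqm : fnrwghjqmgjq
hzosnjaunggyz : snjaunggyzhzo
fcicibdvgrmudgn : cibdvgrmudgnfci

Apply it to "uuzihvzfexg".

ihvzfexguuz

What's happening: move the first 3 characters to the end (rotate left by 3).
On "uuzihvzfexg" that produces "ihvzfexguuz".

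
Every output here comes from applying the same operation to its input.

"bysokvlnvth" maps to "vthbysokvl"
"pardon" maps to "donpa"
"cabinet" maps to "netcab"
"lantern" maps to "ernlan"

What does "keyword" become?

ordkey

Looking at the pairs, the operation is to move the last 3 characters to the front (rotate right by 3), then delete the last character.
Starting from "keyword": after the first operation, "ordkeyw"; after the second, "ordkey".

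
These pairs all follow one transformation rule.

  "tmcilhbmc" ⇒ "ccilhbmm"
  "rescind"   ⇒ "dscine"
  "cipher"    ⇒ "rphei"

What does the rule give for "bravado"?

The pattern: delete the first character, then swap the first and last characters.
On "bravado": the first step gives "ravado", and the second then gives "oavadr".
(Check on "rescind": → "escind" → "dscine" ✓)

oavadr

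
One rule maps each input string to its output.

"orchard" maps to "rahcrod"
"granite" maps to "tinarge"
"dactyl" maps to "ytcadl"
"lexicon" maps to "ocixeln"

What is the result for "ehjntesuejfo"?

fjeusetnjheo

What's happening: move the last character to the front, then reverse the string.
For "ehjntesuejfo", step one produces "oehjntesuejf"; step two turns that into "fjeusetnjheo".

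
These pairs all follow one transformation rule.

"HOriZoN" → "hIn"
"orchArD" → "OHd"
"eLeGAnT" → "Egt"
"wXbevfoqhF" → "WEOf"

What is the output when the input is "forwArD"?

Looking at the pairs, the operation is to keep one character in every 3, starting at position 1 (positions 1st, 4th, 7th, ...), then flip the case of every letter.
For "forwArD", step one produces "fwD"; step two turns that into "FWd".
(Check on "HOriZoN": → "HiN" → "hIn" ✓)

FWd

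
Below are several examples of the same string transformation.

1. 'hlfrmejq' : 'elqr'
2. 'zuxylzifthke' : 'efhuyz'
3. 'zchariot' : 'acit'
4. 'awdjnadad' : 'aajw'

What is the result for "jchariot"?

The rule is to keep every other character starting from the second (positions 2nd, 4th, 6th, ...), then sort the characters into alphabetical order.
On "jchariot": the first step gives "cait", and the second then gives "acit".

acit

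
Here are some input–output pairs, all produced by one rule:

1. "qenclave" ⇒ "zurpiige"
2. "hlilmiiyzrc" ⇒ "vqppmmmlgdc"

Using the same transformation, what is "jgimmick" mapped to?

In each case the input is transformed by: shift every letter 4 places forward in the alphabet (wrapping around), then sort the characters into reverse alphabetical order.
On "jgimmick" that produces "qqonmmkg".

qqonmmkg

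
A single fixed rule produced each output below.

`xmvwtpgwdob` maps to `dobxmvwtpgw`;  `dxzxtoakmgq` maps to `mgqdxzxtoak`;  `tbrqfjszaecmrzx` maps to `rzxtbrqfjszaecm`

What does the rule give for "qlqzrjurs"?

In each case the input is transformed by: move the last 3 characters to the front (rotate right by 3).
For "qlqzrjurs" the result is "ursqlqzrj".

ursqlqzrj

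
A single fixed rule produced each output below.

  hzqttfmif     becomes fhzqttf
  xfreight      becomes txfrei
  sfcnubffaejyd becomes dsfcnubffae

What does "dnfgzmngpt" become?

Each output is the input with this applied: move the last character to the front, then delete the last 2 characters.
Applying both steps to "dnfgzmngpt": "tdnfgzmngp", then "tdnfgzmn".

tdnfgzmn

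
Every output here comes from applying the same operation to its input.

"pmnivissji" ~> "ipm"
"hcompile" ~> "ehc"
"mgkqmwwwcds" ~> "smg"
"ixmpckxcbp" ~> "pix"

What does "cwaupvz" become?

zcw

Each output is the input with this applied: move the first 2 characters to the end (rotate left by 2), then keep only the last 3 characters.
"cwaupvz" → "aupvzcw" → "zcw".
(Check on "hcompile": → "ompilehc" → "ehc" ✓)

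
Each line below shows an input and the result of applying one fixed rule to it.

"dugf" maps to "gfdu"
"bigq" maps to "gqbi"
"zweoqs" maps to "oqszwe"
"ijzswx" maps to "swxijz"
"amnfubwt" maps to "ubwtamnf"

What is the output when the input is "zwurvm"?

The transformation: swap the front and back halves of the string.
For "zwurvm" the result is "rvmzwu".

rvmzwu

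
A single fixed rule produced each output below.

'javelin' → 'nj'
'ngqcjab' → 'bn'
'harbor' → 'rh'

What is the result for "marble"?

What's happening: move the first character to the end, then keep only the last 2 characters.
Applying that to "marble" gives "em".

em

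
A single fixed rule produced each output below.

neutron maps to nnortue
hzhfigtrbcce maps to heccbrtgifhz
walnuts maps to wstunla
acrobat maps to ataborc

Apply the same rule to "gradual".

glaudar

The rule is to reverse the string, then move the last character to the front.
On "gradual": the first step gives "laudarg", and the second then gives "glaudar".
(Check on "neutron": → "nortuen" → "nnortue" ✓)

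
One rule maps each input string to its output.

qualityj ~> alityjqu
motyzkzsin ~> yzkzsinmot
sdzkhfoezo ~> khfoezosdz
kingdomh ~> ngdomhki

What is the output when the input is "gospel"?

In each case the input is transformed by: move the last 2 characters to the front (rotate right by 2), then swap the front and back halves of the string.
Starting from "gospel": after the first operation, "elgosp"; after the second, "ospelg".

ospelg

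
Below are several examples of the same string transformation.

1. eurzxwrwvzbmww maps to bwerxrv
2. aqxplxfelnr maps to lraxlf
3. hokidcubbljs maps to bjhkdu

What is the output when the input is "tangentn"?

ettn

The transformation: keep every other character starting from the first (positions 1st, 3rd, 5th, ...), then move the last 2 characters to the front (rotate right by 2).
For "tangentn", step one produces "tnet"; step two turns that into "ettn".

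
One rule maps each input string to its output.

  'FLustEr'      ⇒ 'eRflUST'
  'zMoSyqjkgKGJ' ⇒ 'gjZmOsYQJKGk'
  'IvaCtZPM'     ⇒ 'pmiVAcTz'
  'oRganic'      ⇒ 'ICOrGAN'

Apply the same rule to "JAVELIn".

The pattern: flip the case of every letter, then move the last 2 characters to the front (rotate right by 2).
Working it through for "JAVELIn": intermediate "javeliN", final "iNjavel".

iNjavel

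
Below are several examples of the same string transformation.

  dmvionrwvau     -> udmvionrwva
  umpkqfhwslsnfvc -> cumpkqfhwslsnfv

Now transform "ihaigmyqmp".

pihaigmyqm

What's happening: move the last character to the front.
So "ihaigmyqmp" becomes "pihaigmyqm".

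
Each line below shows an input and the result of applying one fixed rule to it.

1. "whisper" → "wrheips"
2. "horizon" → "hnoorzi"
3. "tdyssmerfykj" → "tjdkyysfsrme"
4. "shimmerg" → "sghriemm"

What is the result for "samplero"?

Looking at the pairs, the operation is to take characters alternately from the front and the back (1st, last, 2nd, 2nd-last, ...).
On "samplero" that produces "soarmepl".

soarmepl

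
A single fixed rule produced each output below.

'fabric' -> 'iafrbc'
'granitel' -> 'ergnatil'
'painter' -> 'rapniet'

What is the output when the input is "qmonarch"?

cmqnorah

The pattern: swap each adjacent pair of characters (1↔2, 3↔4, ...), then move the last character to the front.
Applying that to "qmonarch" gives "cmqnorah".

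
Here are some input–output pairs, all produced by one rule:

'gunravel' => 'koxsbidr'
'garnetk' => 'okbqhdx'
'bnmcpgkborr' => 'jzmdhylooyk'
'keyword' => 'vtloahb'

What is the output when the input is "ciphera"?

What's happening: move the first 2 characters to the end (rotate left by 2), then shift every letter 3 places backward in the alphabet (wrapping around).
Working it through for "ciphera": intermediate "pheraci", final "meboxzf".

meboxzf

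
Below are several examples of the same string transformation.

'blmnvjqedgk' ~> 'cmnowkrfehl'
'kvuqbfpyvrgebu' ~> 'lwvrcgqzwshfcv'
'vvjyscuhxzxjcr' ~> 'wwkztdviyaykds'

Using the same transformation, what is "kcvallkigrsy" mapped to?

ldwbmmljhstz

The pattern: shift every letter 1 place forward in the alphabet (wrapping around).
Doing the same to "kcvallkigrsy": "ldwbmmljhstz".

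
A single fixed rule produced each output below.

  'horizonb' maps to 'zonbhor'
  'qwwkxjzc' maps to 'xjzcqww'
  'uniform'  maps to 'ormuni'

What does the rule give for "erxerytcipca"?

rytcipcaerx

Looking at the pairs, the operation is to move the first 3 characters to the end (rotate left by 3), then delete the first character.
Doing the same to "erxerytcipca": "rytcipcaerx".
(Check on "horizonb": → "izonbhor" → "zonbhor" ✓)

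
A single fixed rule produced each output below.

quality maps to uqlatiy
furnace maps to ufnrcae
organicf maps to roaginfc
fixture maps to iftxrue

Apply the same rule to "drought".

rduohgt

Rule — swap each adjacent pair of characters (1↔2, 3↔4, ...).
Doing the same to "drought": "rduohgt".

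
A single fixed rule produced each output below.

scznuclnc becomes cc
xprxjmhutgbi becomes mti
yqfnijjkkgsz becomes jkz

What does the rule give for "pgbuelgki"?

li

In each case the input is transformed by: keep one character in every 3, starting at position 3 (positions 3rd, 6th, 9th, ...), then delete the first character.
Applying both steps to "pgbuelgki": "bli", then "li".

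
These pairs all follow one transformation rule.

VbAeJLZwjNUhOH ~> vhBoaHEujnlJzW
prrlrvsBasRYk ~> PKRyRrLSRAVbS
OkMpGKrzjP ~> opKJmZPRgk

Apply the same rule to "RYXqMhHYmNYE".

reyyxnQMmyHh

The pattern: take characters alternately from the front and the back (1st, last, 2nd, 2nd-last, ...), then flip the case of every letter.
Working it through for "RYXqMhHYmNYE": intermediate "REYYXNqmMYhH", final "reyyxnQMmyHh".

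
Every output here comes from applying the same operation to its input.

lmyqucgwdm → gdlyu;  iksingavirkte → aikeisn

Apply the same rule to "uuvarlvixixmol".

The transformation: keep every other character starting from the first (positions 1st, 3rd, 5th, ...), then move the first 3 characters to the end (rotate left by 3).
On "uuvarlvixixmol": the first step gives "uvrvxxo", and the second then gives "vxxouvr".

vxxouvr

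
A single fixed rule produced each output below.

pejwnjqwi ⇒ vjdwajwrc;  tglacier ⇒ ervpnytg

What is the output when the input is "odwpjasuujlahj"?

Looking at the pairs, the operation is to reverse the string, then shift every letter 13 places forward in the alphabet (wrapping around) — i.e. ROT13.
"odwpjasuujlahj" → "jhaljuusajpwdo" → "wunywhhfnwcjqb".

wunywhhfnwcjqb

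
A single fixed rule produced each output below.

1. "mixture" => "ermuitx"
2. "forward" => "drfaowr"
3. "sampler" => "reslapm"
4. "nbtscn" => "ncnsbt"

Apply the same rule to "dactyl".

The transformation: move the last character to the front, then take characters alternately from the front and the back (1st, last, 2nd, 2nd-last, ...).
Applying both steps to "dactyl": "ldacty", then "lydtac".
(Check on "forward": → "dforwar" → "drfaowr" ✓)

lydtac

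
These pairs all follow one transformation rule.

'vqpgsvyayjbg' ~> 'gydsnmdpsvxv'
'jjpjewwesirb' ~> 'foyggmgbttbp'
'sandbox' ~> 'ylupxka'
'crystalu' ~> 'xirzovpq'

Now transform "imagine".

fkbfjxd

Looking at the pairs, the operation is to shift every letter 3 places backward in the alphabet (wrapping around), then move the last 3 characters to the front (rotate right by 3).
Starting from "imagine": after the first operation, "fjxdfkb"; after the second, "fkbfjxd".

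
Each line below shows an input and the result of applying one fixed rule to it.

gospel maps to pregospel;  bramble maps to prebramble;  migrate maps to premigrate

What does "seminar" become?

The rule is to prepend "pre".
On "seminar" that produces "preseminar".

preseminar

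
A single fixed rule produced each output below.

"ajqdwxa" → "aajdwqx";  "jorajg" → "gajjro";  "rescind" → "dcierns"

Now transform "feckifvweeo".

eceeffkivow

In each case the input is transformed by: sort the characters into alphabetical order, then swap each adjacent pair of characters (1↔2, 3↔4, ...).
For "feckifvweeo", step one produces "ceeeffikovw"; step two turns that into "eceeffkivow".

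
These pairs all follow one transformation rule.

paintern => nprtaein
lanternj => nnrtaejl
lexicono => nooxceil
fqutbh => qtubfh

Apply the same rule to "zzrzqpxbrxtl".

What's happening: sort the characters into alphabetical order, then swap the front and back halves of the string.
For "zzrzqpxbrxtl" the result is "txxzzzblpqrr".

txxzzzblpqrr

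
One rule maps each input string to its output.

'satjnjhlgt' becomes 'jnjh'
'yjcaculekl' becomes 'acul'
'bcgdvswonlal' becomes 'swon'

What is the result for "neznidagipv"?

idag

The rule is to delete the last 3 characters, then keep only the last 4 characters.
Applying both steps to "neznidagipv": "neznidag", then "idag".
(Check on "satjnjhlgt": → "satjnjh" → "jnjh" ✓)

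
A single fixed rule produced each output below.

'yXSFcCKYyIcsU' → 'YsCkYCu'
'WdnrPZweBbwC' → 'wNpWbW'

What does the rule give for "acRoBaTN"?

Arbt

Each output is the input with this applied: flip the case of every letter, then keep every other character starting from the first (positions 1st, 3rd, 5th, ...).
Applying both steps to "acRoBaTN": "ACrObAtn", then "Arbt".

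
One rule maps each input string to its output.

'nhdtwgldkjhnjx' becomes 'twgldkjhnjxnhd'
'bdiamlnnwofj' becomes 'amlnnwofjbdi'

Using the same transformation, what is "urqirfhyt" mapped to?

Looking at the pairs, the operation is to move the first 3 characters to the end (rotate left by 3).
So "urqirfhyt" becomes "irfhyturq".

irfhyturq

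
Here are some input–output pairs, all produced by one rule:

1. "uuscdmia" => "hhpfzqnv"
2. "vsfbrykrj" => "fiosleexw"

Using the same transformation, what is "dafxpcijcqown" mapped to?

Each output is the input with this applied: swap each adjacent pair of characters (1↔2, 3↔4, ...), then shift every letter 13 places forward in the alphabet (wrapping around) — i.e. ROT13.
Working it through for "dafxpcijcqown": intermediate "adxfcpjiqcwon", final "nqkspcwvdpjba".
(Check on "uuscdmia": → "uucsmdai" → "hhpfzqnv" ✓)

nqkspcwvdpjba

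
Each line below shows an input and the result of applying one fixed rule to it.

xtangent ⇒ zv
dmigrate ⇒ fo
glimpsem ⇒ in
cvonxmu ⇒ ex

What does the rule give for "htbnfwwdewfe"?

The pattern: shift every letter 2 places forward in the alphabet (wrapping around), then keep only the first 2 characters.
On "htbnfwwdewfe" that produces "jv".

jv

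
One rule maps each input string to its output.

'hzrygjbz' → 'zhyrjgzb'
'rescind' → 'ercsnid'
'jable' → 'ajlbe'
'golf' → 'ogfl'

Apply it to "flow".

lfwo

The transformation: swap each adjacent pair of characters (1↔2, 3↔4, ...).
Doing the same to "flow": "lfwo".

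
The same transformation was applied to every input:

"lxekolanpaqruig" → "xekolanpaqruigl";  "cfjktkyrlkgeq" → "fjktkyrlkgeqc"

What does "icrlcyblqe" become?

crlcyblqei

The rule is to move the first character to the end.
On "icrlcyblqe" that produces "crlcyblqei".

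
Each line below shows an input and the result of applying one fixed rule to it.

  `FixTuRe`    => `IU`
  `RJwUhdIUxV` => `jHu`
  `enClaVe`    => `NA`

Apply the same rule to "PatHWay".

In each case the input is transformed by: flip the case of every letter, then keep one character in every 3, starting at position 2 (positions 2nd, 5th, 8th, ...).
Working it through for "PatHWay": intermediate "pAThwAY", final "Aw".

Aw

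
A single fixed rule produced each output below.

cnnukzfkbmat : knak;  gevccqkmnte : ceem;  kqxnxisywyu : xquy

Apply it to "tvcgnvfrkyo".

Looking at the pairs, the operation is to keep one character in every 3, starting at position 2 (positions 2nd, 5th, 8th, ...), then swap each adjacent pair of characters (1↔2, 3↔4, ...).
On "tvcgnvfrkyo": the first step gives "vnro", and the second then gives "nvor".

nvor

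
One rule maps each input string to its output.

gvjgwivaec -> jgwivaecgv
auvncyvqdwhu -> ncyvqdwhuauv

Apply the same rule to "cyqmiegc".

In each case the input is transformed by: move the last 3 characters to the front (rotate right by 3), then swap the front and back halves of the string.
Working it through for "cyqmiegc": intermediate "egccyqmi", final "yqmiegcc".

yqmiegcc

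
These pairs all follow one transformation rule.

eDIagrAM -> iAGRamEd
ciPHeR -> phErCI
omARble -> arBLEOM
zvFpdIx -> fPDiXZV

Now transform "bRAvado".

The transformation: flip the case of every letter, then move the first 2 characters to the end (rotate left by 2).
Starting from "bRAvado": after the first operation, "BraVADO"; after the second, "aVADOBr".

aVADOBr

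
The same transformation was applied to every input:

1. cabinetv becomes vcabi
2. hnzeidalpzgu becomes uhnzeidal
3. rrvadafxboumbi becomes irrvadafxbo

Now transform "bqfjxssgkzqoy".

ybqfjxssgk

The transformation: move the last character to the front, then delete the last 3 characters.
Starting from "bqfjxssgkzqoy": after the first operation, "ybqfjxssgkzqo"; after the second, "ybqfjxssgk".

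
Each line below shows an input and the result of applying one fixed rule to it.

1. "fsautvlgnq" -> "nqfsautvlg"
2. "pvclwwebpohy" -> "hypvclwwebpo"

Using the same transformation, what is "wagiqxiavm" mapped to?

vmwagiqxia

In each case the input is transformed by: move the last 2 characters to the front (rotate right by 2).
On "wagiqxiavm" that produces "vmwagiqxia".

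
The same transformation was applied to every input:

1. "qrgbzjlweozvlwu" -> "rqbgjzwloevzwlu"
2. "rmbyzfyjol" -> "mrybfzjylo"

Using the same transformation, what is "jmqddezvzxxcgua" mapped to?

In each case the input is transformed by: swap each adjacent pair of characters (1↔2, 3↔4, ...).
Doing the same to "jmqddezvzxxcgua": "mjdqedvzxzcxuga".

mjdqedvzxzcxuga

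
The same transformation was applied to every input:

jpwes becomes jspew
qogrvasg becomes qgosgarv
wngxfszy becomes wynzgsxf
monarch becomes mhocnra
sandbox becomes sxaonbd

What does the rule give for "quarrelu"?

Each output is the input with this applied: take characters alternately from the front and the back (1st, last, 2nd, 2nd-last, ...).
"quarrelu" → "quulaerr".

quulaerr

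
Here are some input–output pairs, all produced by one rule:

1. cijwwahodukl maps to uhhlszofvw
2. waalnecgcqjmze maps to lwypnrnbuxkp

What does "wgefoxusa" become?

pqzifdl

Looking at the pairs, the operation is to delete the first 2 characters, then shift every letter 11 places forward in the alphabet (wrapping around).
Applying both steps to "wgefoxusa": "efoxusa", then "pqzifdl".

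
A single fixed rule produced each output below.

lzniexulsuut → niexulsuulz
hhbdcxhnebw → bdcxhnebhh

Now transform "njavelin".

Rule — delete the last character, then move the first 2 characters to the end (rotate left by 2).
For "njavelin", step one produces "njaveli"; step two turns that into "avelinj".

avelinj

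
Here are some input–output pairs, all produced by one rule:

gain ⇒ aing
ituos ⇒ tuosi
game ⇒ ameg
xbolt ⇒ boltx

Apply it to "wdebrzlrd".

What's happening: move the first character to the end.
Applying that to "wdebrzlrd" gives "debrzlrdw".

debrzlrdw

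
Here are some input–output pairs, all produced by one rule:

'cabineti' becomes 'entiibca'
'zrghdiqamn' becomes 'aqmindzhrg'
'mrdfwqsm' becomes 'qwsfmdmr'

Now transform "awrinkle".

The rule is to move the last 3 characters to the front (rotate right by 3), then take characters alternately from the front and the back (1st, last, 2nd, 2nd-last, ...).
Applying that to "awrinkle" gives "knlieraw".

knlieraw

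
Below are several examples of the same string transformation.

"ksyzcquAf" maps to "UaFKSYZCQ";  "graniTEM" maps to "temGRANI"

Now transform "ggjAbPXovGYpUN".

PunGGJaBpxOVgy

Rule — flip the case of every letter, then move the last 3 characters to the front (rotate right by 3).
Applying both steps to "ggjAbPXovGYpUN": "GGJaBpxOVgyPun", then "PunGGJaBpxOVgy".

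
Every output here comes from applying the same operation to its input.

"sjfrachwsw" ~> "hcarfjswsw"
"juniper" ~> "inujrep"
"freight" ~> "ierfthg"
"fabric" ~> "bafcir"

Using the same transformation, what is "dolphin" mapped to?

The rule is to reverse the string, then move the first 3 characters to the end (rotate left by 3).
Working it through for "dolphin": intermediate "nihplod", final "plodnih".
(Check on "fabric": → "cirbaf" → "bafcir" ✓)

plodnih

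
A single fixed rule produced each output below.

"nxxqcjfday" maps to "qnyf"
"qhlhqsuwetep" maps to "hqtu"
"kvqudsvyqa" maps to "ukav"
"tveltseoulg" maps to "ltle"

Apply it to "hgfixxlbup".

Rule — keep one character in every 3, starting at position 1 (positions 1st, 4th, 7th, ...), then swap each adjacent pair of characters (1↔2, 3↔4, ...).
"hgfixxlbup" → "hilp" → "ihpl".

ihpl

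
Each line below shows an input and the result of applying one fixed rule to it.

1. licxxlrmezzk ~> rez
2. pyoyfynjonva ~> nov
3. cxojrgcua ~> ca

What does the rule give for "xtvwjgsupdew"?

spe

The pattern: keep every other character starting from the first (positions 1st, 3rd, 5th, ...), then delete the first 3 characters.
On "xtvwjgsupdew": the first step gives "xvjspe", and the second then gives "spe".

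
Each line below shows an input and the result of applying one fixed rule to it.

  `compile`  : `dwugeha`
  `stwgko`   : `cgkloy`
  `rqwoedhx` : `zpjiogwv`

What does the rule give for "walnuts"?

lkosdfm

The pattern: move the last 2 characters to the front (rotate right by 2), then shift every letter 8 places backward in the alphabet (wrapping around).
Applying both steps to "walnuts": "tswalnu", then "lkosdfm".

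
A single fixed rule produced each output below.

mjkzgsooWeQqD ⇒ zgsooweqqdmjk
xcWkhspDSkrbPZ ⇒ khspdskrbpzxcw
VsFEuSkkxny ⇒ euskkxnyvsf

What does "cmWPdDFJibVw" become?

What's happening: move the first 3 characters to the end (rotate left by 3), then convert every letter to lowercase.
On "cmWPdDFJibVw": the first step gives "PdDFJibVwcmW", and the second then gives "pddfjibvwcmw".
(Check on "mjkzgsooWeQqD": → "zgsooWeQqDmjk" → "zgsooweqqdmjk" ✓)

pddfjibvwcmw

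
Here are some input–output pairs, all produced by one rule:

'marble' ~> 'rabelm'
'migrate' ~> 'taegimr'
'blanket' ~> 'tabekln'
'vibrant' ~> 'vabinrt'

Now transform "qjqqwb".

wbjqqq

The pattern: sort the characters into alphabetical order, then move the last character to the front.
Applying that to "qjqqwb" gives "wbjqqq".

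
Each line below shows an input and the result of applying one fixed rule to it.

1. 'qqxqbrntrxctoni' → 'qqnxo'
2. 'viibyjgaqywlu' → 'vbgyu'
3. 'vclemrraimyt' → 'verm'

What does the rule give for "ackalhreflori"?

aarli

Each output is the input with this applied: keep one character in every 3, starting at position 1 (positions 1st, 4th, 7th, ...).
On "ackalhreflori" that produces "aarli".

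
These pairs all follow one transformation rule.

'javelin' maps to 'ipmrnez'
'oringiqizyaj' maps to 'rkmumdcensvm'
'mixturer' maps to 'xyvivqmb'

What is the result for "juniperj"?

mtivnnyr

Rule — move the first 3 characters to the end (rotate left by 3), then shift every letter 4 places forward in the alphabet (wrapping around).
Applying both steps to "juniperj": "iperjjun", then "mtivnnyr".
(Check on "oringiqizyaj": → "ngiqizyajori" → "rkmumdcensvm" ✓)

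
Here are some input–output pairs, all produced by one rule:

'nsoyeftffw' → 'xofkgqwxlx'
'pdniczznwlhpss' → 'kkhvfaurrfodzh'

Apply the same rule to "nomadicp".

The pattern: shift every letter 8 places backward in the alphabet (wrapping around), then move the last 2 characters to the front (rotate right by 2).
On "nomadicp" that produces "uhfgesva".

uhfgesva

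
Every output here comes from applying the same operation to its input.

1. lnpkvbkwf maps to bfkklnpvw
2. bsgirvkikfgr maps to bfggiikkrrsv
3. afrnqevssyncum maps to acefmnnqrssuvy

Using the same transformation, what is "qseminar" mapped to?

Each output is the input with this applied: sort the characters into alphabetical order.
So "qseminar" becomes "aeimnqrs".

aeimnqrs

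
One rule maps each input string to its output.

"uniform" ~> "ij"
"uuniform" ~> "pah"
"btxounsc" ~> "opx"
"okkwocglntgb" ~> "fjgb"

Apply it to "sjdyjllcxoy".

eext

The pattern: keep one character in every 3, starting at position 2 (positions 2nd, 5th, 8th, ...), then shift every letter 5 places backward in the alphabet (wrapping around).
For "sjdyjllcxoy", step one produces "jjcy"; step two turns that into "eext".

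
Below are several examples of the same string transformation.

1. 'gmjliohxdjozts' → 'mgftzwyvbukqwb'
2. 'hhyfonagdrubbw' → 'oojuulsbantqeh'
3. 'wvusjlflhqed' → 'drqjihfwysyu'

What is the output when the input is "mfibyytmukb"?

hxozsvollgz

Each output is the input with this applied: shift every letter 13 places forward in the alphabet (wrapping around) — i.e. ROT13, then move the last 3 characters to the front (rotate right by 3).
"mfibyytmukb" → "zsvollgzhxo" → "hxozsvollgz".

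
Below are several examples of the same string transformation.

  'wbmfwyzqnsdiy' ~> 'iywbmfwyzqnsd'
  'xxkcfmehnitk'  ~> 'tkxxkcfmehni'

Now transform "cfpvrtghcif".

ifcfpvrtghc

The rule is to move the last 2 characters to the front (rotate right by 2).
"cfpvrtghcif" → "ifcfpvrtghc".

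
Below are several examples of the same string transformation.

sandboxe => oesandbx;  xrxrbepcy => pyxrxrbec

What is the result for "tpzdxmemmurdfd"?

ddtpzdxmemmurf

What's happening: move the last 2 characters to the front (rotate right by 2), then swap the first and last characters.
Starting from "tpzdxmemmurdfd": after the first operation, "fdtpzdxmemmurd"; after the second, "ddtpzdxmemmurf".
(Check on "sandboxe": → "xesandbo" → "oesandbx" ✓)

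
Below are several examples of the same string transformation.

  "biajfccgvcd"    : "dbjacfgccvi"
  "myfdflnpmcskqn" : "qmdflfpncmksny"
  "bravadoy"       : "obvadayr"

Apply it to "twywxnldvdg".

gtwynxdldvw

Each output is the input with this applied: swap each adjacent pair of characters (1↔2, 3↔4, ...), then swap the first and last characters.
Starting from "twywxnldvdg": after the first operation, "wtwynxdldvg"; after the second, "gtwynxdldvw".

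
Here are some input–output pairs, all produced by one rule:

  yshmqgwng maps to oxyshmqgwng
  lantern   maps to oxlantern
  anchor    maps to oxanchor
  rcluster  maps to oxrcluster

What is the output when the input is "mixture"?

Looking at the pairs, the operation is to prepend "ox".
So "mixture" becomes "oxmixture".

oxmixture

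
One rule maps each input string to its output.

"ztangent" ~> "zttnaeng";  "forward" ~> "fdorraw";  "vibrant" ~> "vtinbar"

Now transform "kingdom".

In each case the input is transformed by: take characters alternately from the front and the back (1st, last, 2nd, 2nd-last, ...).
On "kingdom" that produces "kmiondg".

kmiondg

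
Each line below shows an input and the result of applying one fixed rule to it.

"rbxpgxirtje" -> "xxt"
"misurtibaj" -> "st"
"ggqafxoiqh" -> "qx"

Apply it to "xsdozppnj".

The rule is to delete the last 2 characters, then keep one character in every 3, starting at position 3 (positions 3rd, 6th, 9th, ...).
Doing the same to "xsdozppnj": "dp".

dp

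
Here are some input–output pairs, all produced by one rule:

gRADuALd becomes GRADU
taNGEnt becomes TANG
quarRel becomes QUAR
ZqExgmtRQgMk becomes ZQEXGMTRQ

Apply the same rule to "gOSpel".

GOS

Rule — delete the last 3 characters, then convert every letter to uppercase.
Working it through for "gOSpel": intermediate "gOS", final "GOS".
(Check on "ZqExgmtRQgMk": → "ZqExgmtRQ" → "ZQEXGMTRQ" ✓)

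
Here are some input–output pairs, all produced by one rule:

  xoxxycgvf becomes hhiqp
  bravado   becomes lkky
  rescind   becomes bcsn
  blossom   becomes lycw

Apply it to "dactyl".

The pattern: keep every other character starting from the first (positions 1st, 3rd, 5th, ...), then shift every letter 10 places forward in the alphabet (wrapping around).
Working it through for "dactyl": intermediate "dcy", final "nmi".
(Check on "bravado": → "baao" → "lkky" ✓)

nmi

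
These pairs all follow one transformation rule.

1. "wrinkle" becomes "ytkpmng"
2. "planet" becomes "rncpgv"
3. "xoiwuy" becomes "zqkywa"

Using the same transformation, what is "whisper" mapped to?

yjkurgt

What's happening: shift every letter 2 places forward in the alphabet (wrapping around).
Applying that to "whisper" gives "yjkurgt".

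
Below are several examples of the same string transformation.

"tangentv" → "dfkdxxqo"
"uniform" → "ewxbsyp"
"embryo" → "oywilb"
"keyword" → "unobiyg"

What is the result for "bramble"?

The pattern: shift every letter 10 places forward in the alphabet (wrapping around), then take characters alternately from the front and the back (1st, last, 2nd, 2nd-last, ...).
Working it through for "bramble": intermediate "lbkwlvo", final "lobvklw".

lobvklw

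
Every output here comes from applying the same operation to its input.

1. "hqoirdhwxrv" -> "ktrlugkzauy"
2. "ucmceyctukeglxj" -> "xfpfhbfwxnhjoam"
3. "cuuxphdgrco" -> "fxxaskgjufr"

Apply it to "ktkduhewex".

nwngxkhzha

The transformation: shift every letter 3 places forward in the alphabet (wrapping around).
Applying that to "ktkduhewex" gives "nwngxkhzha".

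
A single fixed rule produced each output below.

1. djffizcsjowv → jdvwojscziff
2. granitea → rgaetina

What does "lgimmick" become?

glkcimmi

Each output is the input with this applied: move the first 2 characters to the end (rotate left by 2), then reverse the string.
Applying that to "lgimmick" gives "glkcimmi".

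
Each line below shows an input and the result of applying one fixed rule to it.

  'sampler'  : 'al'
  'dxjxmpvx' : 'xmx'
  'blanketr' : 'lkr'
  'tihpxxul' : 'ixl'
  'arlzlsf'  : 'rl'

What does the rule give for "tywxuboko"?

The transformation: keep one character in every 3, starting at position 2 (positions 2nd, 5th, 8th, ...).
On "tywxuboko" that produces "yuk".

yuk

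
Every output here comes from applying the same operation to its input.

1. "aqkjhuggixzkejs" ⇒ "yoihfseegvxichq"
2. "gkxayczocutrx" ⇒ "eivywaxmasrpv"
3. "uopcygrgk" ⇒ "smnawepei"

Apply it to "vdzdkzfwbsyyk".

tbxbixduzqwwi

The rule is to shift every letter 2 places backward in the alphabet (wrapping around).
Applying that to "vdzdkzfwbsyyk" gives "tbxbixduzqwwi".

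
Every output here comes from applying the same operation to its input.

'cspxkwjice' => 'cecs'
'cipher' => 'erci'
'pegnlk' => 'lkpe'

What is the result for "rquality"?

tyrq

The transformation: move the last 2 characters to the front (rotate right by 2), then keep only the first 4 characters.
Working it through for "rquality": intermediate "tyrquali", final "tyrq".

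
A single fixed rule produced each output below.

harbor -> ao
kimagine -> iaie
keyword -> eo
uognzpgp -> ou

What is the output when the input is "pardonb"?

ao

The rule is to move the first character to the end, then keep only the vowels.
"pardonb" → "ao".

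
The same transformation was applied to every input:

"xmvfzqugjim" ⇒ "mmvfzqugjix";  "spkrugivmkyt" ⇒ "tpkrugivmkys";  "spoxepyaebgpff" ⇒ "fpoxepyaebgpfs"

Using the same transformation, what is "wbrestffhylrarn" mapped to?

Each output is the input with this applied: swap the first and last characters.
So "wbrestffhylrarn" becomes "nbrestffhylrarw".

nbrestffhylrarw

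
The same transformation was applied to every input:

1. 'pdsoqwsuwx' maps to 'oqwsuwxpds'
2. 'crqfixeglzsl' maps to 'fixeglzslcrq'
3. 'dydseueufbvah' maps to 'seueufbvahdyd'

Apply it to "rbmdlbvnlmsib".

Each output is the input with this applied: move the first 3 characters to the end (rotate left by 3).
"rbmdlbvnlmsib" → "dlbvnlmsibrbm".

dlbvnlmsibrbm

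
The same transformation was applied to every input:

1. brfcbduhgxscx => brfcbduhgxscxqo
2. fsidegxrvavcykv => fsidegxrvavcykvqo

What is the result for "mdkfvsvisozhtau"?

mdkfvsvisozhtauqo

Each output is the input with this applied: append "qo".
On "mdkfvsvisozhtau" that produces "mdkfvsvisozhtauqo".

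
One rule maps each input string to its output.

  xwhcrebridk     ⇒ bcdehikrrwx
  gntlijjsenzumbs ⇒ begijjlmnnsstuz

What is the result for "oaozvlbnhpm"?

In each case the input is transformed by: sort the characters into alphabetical order.
For "oaozvlbnhpm" the result is "abhlmnoopvz".

abhlmnoopvz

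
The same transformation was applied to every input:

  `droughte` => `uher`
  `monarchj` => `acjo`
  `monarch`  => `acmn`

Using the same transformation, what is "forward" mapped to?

What's happening: move the first 3 characters to the end (rotate left by 3), then keep every other character starting from the first (positions 1st, 3rd, 5th, ...).
Working it through for "forward": intermediate "wardfor", final "wrfr".

wrfr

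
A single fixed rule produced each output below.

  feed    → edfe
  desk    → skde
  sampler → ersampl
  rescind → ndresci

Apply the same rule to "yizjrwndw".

dwyizjrwn

What's happening: move the last 2 characters to the front (rotate right by 2).
Applying that to "yizjrwndw" gives "dwyizjrwn".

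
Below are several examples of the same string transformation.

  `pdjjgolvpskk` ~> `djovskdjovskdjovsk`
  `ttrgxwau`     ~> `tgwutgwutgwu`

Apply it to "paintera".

aneaaneaanea

The rule is to keep every other character starting from the second (positions 2nd, 4th, 6th, ...), then write the whole string 3 times in a row.
For "paintera", step one produces "anea"; step two turns that into "aneaaneaanea".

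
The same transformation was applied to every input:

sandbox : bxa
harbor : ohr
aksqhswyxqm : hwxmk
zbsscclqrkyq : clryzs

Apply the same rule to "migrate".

Rule — move the first 3 characters to the end (rotate left by 3), then keep every other character starting from the second (positions 2nd, 4th, 6th, ...).
"migrate" → "ratemig" → "aei".

aei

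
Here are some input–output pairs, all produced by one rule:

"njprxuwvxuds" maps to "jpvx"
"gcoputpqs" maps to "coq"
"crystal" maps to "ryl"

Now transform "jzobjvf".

What's happening: swap each adjacent pair of characters (1↔2, 3↔4, ...), then keep one character in every 3, starting at position 1 (positions 1st, 4th, 7th, ...).
On "jzobjvf" that produces "zof".
(Check on "gcoputpqs": → "cgpotuqps" → "coq" ✓)

zof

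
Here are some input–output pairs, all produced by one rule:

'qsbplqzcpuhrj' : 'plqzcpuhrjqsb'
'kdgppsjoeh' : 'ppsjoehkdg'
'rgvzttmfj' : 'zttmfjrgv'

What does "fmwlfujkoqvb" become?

lfujkoqvbfmw

What's happening: move the first 3 characters to the end (rotate left by 3).
Doing the same to "fmwlfujkoqvb": "lfujkoqvbfmw".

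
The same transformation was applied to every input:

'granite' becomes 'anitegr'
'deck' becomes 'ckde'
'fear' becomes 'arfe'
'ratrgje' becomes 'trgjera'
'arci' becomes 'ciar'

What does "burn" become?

rnbu

The pattern: move the first 2 characters to the end (rotate left by 2).
"burn" → "rnbu".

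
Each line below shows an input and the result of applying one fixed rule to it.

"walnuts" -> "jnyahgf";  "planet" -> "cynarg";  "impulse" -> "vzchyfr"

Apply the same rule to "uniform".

The rule is to shift every letter 13 places forward in the alphabet (wrapping around) — i.e. ROT13.
"uniform" → "havsbez".

havsbez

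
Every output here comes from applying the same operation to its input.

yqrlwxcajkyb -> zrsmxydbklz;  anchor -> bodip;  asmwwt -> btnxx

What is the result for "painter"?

qbjouf

The rule is to delete the last character, then shift every letter 1 place forward in the alphabet (wrapping around).
Working it through for "painter": intermediate "painte", final "qbjouf".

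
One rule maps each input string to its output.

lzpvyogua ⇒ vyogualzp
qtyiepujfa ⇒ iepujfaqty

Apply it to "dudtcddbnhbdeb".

tcddbnhbdebdud

In each case the input is transformed by: move the first 3 characters to the end (rotate left by 3).
On "dudtcddbnhbdeb" that produces "tcddbnhbdebdud".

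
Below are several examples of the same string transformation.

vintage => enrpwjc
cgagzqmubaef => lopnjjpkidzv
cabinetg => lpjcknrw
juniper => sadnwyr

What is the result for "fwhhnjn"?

Each output is the input with this applied: shift every letter 9 places forward in the alphabet (wrapping around), then take characters alternately from the front and the back (1st, last, 2nd, 2nd-last, ...).
Starting from "fwhhnjn": after the first operation, "ofqqwsw"; after the second, "owfsqwq".
(Check on "cabinetg": → "ljkrwncp" → "lpjcknrw" ✓)

owfsqwq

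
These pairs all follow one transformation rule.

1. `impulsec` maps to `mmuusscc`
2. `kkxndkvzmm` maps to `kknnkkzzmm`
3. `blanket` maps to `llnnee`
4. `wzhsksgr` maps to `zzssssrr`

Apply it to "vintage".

Rule — keep every other character starting from the second (positions 2nd, 4th, 6th, ...), then double every character.
"vintage" → "itg" → "iittgg".

iittgg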